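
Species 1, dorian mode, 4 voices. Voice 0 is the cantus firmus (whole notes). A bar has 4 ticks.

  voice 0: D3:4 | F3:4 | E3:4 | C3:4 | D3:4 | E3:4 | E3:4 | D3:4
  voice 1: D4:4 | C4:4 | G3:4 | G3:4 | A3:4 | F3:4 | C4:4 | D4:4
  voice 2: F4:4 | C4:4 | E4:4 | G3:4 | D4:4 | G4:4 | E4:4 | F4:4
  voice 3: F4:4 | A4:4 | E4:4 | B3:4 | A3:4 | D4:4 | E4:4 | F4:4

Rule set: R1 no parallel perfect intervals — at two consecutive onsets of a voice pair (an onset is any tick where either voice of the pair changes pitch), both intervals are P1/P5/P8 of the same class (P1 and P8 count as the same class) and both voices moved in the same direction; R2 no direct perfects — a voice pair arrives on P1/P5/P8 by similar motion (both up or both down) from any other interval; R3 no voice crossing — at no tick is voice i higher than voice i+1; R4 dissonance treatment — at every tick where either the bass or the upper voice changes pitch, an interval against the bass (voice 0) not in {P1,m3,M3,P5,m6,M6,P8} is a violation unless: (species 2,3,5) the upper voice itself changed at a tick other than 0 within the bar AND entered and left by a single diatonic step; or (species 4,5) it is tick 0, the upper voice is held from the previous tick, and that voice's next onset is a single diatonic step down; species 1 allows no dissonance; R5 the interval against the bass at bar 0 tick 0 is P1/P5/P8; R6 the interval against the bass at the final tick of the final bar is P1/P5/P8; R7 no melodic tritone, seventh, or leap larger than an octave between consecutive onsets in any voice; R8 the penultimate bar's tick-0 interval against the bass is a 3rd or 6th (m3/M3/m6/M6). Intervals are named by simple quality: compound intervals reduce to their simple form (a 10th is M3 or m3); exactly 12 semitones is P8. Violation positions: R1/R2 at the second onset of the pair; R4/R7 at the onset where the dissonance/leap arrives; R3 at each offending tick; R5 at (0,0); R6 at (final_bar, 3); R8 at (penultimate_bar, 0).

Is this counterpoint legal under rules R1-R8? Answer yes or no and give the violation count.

bar 0: v0=D3 v1=D4 v2=F4 v3=F4 (m3)
bar 1: v0=F3 v1=C4 v2=C4 v3=A4 (M3)
bar 2: v0=E3 v1=G3 v2=E4 v3=E4 (P8)
bar 3: v0=C3 v1=G3 v2=G3 v3=B3 (M7)
bar 4: v0=D3 v1=A3 v2=D4 v3=A3 (P5)
bar 5: v0=E3 v1=F3 v2=G4 v3=D4 (m7)
bar 6: v0=E3 v1=C4 v2=E4 v3=E4 (P8)
bar 7: v0=D3 v1=D4 v2=F4 v3=F4 (m3)
  R5 @ bar0.0: opens on m3
  R5 @ bar0.0: opens on m3
  R2 @ bar1.0: D4/F4 m3 -> C4/C4 P1 similar
  R2 @ bar2.0: F3/A4 M3 -> E3/E4 P8 similar
  R2 @ bar3.0: E3/E4 P8 -> C3/G3 P5 similar
  R4 @ bar3.0: C3/B3 M7 untreated
  R1 @ bar4.0: C3/G3 P5 -> D3/A3 P5 similar
  R2 @ bar4.0: C3/G3 P5 -> D3/D4 P8 similar
  R3 @ bar4.0: D4 above A3
  R3 @ bar4.1: D4 above A3
  R3 @ bar4.2: D4 above A3
  R3 @ bar4.3: D4 above A3
  R3 @ bar5.0: G4 above D4
  R4 @ bar5.0: E3/F3 m2 untreated
  R4 @ bar5.0: E3/D4 m7 untreated
  R3 @ bar5.1: G4 above D4
  R3 @ bar5.2: G4 above D4
  R3 @ bar5.3: G4 above D4
  R8 @ bar6.0: penult P8 not 3rd/6th
  R8 @ bar6.0: penult P8 not 3rd/6th
  R1 @ bar7.0: E4/E4 P1 -> F4/F4 P1 similar
  R6 @ bar7.3: closes on m3
  R6 @ bar7.3: closes on m3

No (23 violations)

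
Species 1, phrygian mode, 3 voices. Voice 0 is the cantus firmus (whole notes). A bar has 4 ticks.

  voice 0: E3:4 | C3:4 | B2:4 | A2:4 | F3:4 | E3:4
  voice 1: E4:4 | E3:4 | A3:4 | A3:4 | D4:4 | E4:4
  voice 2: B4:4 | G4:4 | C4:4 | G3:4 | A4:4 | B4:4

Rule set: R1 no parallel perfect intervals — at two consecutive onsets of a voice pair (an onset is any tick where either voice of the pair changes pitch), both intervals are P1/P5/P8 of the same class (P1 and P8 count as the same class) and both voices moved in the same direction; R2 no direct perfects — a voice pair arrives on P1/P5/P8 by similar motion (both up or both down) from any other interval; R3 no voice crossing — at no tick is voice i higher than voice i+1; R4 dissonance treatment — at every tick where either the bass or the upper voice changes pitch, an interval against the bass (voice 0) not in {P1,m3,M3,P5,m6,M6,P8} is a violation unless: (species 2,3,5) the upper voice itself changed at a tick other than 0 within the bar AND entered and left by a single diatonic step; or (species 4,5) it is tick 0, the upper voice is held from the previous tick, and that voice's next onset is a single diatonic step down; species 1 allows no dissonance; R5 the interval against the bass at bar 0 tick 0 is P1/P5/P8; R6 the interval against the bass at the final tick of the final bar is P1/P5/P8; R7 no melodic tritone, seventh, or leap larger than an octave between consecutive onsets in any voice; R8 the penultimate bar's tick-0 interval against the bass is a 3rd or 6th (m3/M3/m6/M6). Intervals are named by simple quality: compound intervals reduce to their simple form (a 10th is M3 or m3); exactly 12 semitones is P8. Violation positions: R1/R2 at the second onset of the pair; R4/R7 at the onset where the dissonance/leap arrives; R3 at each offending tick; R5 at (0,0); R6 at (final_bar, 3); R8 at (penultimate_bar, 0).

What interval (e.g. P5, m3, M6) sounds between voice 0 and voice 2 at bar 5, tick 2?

P5

voice 0=E3 voice 2=B4 -> P5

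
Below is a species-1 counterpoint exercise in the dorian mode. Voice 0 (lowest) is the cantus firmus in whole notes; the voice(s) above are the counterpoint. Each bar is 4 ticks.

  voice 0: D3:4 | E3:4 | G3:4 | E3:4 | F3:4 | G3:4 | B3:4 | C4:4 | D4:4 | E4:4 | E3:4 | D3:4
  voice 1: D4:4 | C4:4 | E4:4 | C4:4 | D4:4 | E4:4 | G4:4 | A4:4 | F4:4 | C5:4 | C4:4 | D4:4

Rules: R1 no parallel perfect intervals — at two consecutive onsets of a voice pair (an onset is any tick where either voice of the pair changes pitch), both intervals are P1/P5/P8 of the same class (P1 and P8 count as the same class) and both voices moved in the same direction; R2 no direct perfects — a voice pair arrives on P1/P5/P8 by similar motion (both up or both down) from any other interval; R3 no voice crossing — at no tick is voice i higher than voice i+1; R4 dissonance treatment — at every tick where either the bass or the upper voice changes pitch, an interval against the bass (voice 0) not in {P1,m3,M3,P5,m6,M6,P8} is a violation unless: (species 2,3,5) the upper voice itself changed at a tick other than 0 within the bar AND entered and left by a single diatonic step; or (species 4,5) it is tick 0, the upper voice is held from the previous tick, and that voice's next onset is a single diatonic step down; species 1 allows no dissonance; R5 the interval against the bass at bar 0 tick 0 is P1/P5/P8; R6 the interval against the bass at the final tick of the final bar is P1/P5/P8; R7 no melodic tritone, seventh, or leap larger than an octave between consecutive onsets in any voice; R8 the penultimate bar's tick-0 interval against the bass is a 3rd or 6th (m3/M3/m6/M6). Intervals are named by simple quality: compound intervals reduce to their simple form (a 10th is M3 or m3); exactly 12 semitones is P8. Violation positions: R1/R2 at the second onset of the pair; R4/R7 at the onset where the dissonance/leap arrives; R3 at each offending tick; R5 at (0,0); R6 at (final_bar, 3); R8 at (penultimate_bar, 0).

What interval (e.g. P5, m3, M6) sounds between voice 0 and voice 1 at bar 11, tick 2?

voice 0=D3 voice 1=D4 -> P8

P8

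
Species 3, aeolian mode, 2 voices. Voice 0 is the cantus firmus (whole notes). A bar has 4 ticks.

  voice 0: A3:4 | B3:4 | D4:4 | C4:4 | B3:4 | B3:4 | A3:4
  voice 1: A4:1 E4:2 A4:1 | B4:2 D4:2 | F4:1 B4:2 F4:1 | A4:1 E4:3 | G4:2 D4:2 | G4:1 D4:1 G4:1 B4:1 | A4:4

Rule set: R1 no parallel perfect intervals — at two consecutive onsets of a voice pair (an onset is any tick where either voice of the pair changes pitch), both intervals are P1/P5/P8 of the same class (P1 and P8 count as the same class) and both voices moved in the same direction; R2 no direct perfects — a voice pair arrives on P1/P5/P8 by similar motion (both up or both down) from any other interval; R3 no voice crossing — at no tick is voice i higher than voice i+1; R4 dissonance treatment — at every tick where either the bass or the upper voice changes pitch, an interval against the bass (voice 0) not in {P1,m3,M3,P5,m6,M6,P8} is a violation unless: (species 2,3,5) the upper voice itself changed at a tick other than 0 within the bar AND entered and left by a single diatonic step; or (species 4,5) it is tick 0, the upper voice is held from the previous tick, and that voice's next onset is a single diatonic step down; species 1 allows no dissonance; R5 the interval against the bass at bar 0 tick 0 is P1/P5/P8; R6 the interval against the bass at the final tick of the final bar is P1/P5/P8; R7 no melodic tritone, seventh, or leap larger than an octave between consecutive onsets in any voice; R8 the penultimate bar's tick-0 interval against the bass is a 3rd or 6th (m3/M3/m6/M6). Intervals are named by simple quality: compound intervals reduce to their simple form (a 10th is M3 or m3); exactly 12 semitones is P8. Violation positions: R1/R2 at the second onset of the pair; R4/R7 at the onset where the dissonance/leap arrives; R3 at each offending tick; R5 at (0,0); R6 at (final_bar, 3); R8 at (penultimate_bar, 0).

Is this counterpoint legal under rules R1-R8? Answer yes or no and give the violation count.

bar 0: v0=A3 v1=A4 (P8)
bar 1: v0=B3 v1=B4 (P8)
bar 2: v0=D4 v1=F4 (m3)
bar 3: v0=C4 v1=A4 (M6)
bar 4: v0=B3 v1=G4 (m6)
bar 5: v0=B3 v1=G4 (m6)
bar 6: v0=A3 v1=A4 (P8)
  R1 @ bar1.0: A3/A4 P8 -> B3/B4 P8 similar
  R7 @ bar2.1: F4->B4 leap 6st
  R7 @ bar2.3: B4->F4 leap 6st
  R1 @ bar6.0: B3/B4 P8 -> A3/A4 P8 similar

No (4 violations)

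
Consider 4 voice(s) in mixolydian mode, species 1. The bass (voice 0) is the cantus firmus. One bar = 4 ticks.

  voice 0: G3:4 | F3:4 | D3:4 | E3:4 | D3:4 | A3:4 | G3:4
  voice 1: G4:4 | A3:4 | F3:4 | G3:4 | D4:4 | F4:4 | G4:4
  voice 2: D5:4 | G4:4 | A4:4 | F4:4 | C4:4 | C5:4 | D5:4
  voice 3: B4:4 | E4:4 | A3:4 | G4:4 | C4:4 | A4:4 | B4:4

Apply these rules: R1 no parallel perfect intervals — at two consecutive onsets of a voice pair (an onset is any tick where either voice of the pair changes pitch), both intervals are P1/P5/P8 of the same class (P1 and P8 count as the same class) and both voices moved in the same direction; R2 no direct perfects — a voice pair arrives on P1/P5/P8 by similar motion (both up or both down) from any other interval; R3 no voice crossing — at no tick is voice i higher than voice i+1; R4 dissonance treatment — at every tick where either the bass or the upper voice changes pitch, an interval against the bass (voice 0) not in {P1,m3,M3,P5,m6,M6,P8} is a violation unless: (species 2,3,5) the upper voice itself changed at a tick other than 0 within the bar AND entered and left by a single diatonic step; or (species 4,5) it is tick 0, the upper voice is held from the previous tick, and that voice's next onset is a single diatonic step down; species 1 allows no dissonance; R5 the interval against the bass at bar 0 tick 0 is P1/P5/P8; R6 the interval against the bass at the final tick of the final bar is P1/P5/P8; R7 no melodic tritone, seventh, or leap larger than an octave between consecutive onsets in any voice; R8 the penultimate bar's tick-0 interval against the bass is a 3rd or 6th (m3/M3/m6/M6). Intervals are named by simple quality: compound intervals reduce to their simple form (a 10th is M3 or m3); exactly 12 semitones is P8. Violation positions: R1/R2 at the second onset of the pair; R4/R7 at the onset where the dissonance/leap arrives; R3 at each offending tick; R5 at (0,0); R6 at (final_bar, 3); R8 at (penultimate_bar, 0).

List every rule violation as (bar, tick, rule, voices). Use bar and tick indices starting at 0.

bar 0: v0=G3 v1=G4 v2=D5 v3=B4 downbeat M3
bar 1: v0=F3 v1=A3 v2=G4 v3=E4 downbeat M7
bar 2: v0=D3 v1=F3 v2=A4 v3=A3 downbeat P5
bar 3: v0=E3 v1=G3 v2=F4 v3=G4 downbeat m3
bar 4: v0=D3 v1=D4 v2=C4 v3=C4 downbeat m7
bar 5: v0=A3 v1=F4 v2=C5 v3=A4 downbeat P8
bar 6: v0=G3 v1=G4 v2=D5 v3=B4 downbeat M3
  -> R3 @ bar 0 tick 0 v(2, 3): D5 above B4
  -> R5 @ bar 0 tick 0 v(0, 3): opens on M3
  -> R3 @ bar 0 tick 1 v(2, 3): D5 above B4
  -> R3 @ bar 0 tick 2 v(2, 3): D5 above B4
  -> R3 @ bar 0 tick 3 v(2, 3): D5 above B4
  -> R2 @ bar 1 tick 0 v(1, 3): G4/B4 M3 -> A3/E4 P5 similar
  -> R3 @ bar 1 tick 0 v(2, 3): G4 above E4
  -> R4 @ bar 1 tick 0 v(0, 2): F3/G4 M2 untreated
  -> R4 @ bar 1 tick 0 v(0, 3): F3/E4 M7 untreated
  -> R7 @ bar 1 tick 0 v(1,): G4->A3 leap 10st
  -> R3 @ bar 1 tick 1 v(2, 3): G4 above E4
  -> R3 @ bar 1 tick 2 v(2, 3): G4 above E4
  -> R3 @ bar 1 tick 3 v(2, 3): G4 above E4
  -> R2 @ bar 2 tick 0 v(0, 3): F3/E4 M7 -> D3/A3 P5 similar
  -> R3 @ bar 2 tick 0 v(2, 3): A4 above A3
  -> R3 @ bar 2 tick 1 v(2, 3): A4 above A3
  -> R3 @ bar 2 tick 2 v(2, 3): A4 above A3
  -> R3 @ bar 2 tick 3 v(2, 3): A4 above A3
  -> R2 @ bar 3 tick 0 v(1, 3): F3/A3 M3 -> G3/G4 P8 similar
  -> R4 @ bar 3 tick 0 v(0, 2): E3/F4 m2 untreated
  -> R7 @ bar 3 tick 0 v(3,): A3->G4 leap 10st
  -> R2 @ bar 4 tick 0 v(2, 3): F4/G4 M2 -> C4/C4 P1 similar
  -> R3 @ bar 4 tick 0 v(1, 2): D4 above C4
  -> R4 @ bar 4 tick 0 v(0, 2): D3/C4 m7 untreated
  -> R4 @ bar 4 tick 0 v(0, 3): D3/C4 m7 untreated
  -> R3 @ bar 4 tick 1 v(1, 2): D4 above C4
  -> R3 @ bar 4 tick 2 v(1, 2): D4 above C4
  -> R3 @ bar 4 tick 3 v(1, 2): D4 above C4
  -> R2 @ bar 5 tick 0 v(0, 3): D3/C4 m7 -> A3/A4 P8 similar
  -> R2 @ bar 5 tick 0 v(1, 2): D4/C4 M2 -> F4/C5 P5 similar
  -> R3 @ bar 5 tick 0 v(2, 3): C5 above A4
  -> R8 @ bar 5 tick 0 v(0, 3): penult P8 not 3rd/6th
  -> R3 @ bar 5 tick 1 v(2, 3): C5 above A4
  -> R3 @ bar 5 tick 2 v(2, 3): C5 above A4
  -> R3 @ bar 5 tick 3 v(2, 3): C5 above A4
  -> R1 @ bar 6 tick 0 v(1, 2): F4/C5 P5 -> G4/D5 P5 similar
  -> R3 @ bar 6 tick 0 v(2, 3): D5 above B4
  -> R3 @ bar 6 tick 1 v(2, 3): D5 above B4
  -> R3 @ bar 6 tick 2 v(2, 3): D5 above B4
  -> R3 @ bar 6 tick 3 v(2, 3): D5 above B4
  -> R6 @ bar 6 tick 3 v(0, 3): closes on M3

(0, 0, R3, (2, 3))
(0, 0, R5, (0, 3))
(0, 1, R3, (2, 3))
(0, 2, R3, (2, 3))
(0, 3, R3, (2, 3))
(1, 0, R2, (1, 3))
(1, 0, R3, (2, 3))
(1, 0, R4, (0, 2))
(1, 0, R4, (0, 3))
(1, 0, R7, (1,))
(1, 1, R3, (2, 3))
(1, 2, R3, (2, 3))
(1, 3, R3, (2, 3))
(2, 0, R2, (0, 3))
(2, 0, R3, (2, 3))
(2, 1, R3, (2, 3))
(2, 2, R3, (2, 3))
(2, 3, R3, (2, 3))
(3, 0, R2, (1, 3))
(3, 0, R4, (0, 2))
(3, 0, R7, (3,))
(4, 0, R2, (2, 3))
(4, 0, R3, (1, 2))
(4, 0, R4, (0, 2))
(4, 0, R4, (0, 3))
(4, 1, R3, (1, 2))
(4, 2, R3, (1, 2))
(4, 3, R3, (1, 2))
(5, 0, R2, (0, 3))
(5, 0, R2, (1, 2))
(5, 0, R3, (2, 3))
(5, 0, R8, (0, 3))
(5, 1, R3, (2, 3))
(5, 2, R3, (2, 3))
(5, 3, R3, (2, 3))
(6, 0, R1, (1, 2))
(6, 0, R3, (2, 3))
(6, 1, R3, (2, 3))
(6, 2, R3, (2, 3))
(6, 3, R3, (2, 3))
(6, 3, R6, (0, 3))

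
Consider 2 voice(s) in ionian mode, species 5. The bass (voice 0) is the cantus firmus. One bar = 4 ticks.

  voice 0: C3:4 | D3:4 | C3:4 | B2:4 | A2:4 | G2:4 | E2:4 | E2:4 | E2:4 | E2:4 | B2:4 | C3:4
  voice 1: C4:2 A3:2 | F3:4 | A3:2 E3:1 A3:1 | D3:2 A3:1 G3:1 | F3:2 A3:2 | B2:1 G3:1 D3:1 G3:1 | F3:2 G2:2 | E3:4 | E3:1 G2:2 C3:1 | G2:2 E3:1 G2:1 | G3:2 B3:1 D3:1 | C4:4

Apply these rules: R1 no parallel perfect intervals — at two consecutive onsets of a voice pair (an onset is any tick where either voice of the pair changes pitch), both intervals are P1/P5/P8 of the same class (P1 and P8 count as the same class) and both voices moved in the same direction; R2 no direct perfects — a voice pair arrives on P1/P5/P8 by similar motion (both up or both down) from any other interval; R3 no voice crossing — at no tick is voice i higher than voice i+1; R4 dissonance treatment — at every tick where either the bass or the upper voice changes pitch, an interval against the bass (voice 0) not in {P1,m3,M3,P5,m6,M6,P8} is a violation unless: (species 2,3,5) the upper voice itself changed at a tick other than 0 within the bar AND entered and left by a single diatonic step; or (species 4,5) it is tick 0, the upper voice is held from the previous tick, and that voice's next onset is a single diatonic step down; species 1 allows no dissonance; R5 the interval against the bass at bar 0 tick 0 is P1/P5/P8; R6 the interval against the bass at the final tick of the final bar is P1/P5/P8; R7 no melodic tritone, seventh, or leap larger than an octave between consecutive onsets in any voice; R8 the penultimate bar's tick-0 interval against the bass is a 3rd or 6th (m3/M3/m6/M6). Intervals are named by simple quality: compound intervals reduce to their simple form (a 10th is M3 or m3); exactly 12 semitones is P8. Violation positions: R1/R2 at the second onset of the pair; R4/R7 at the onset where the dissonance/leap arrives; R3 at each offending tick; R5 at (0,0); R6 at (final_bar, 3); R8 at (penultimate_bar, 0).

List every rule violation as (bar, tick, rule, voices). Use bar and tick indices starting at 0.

(3, 2, R4, (0, 1))
(5, 0, R7, (1,))
(6, 0, R4, (0, 1))
(6, 2, R7, (1,))
(11, 0, R2, (0, 1))
(11, 0, R7, (1,))

bar 0: v0=C3 v1=C4 downbeat P8
bar 1: v0=D3 v1=F3 downbeat m3
bar 2: v0=C3 v1=A3 downbeat M6
bar 3: v0=B2 v1=D3 downbeat m3
bar 4: v0=A2 v1=F3 downbeat m6
bar 5: v0=G2 v1=B2 downbeat M3
bar 6: v0=E2 v1=F3 downbeat m2
bar 7: v0=E2 v1=E3 downbeat P8
bar 8: v0=E2 v1=E3 downbeat P8
bar 9: v0=E2 v1=G2 downbeat m3
bar 10: v0=B2 v1=G3 downbeat m6
bar 11: v0=C3 v1=C4 downbeat P8
  -> R4 @ bar 3 tick 2 v(0, 1): B2/A3 m7 untreated
  -> R7 @ bar 5 tick 0 v(1,): A3->B2 leap 10st
  -> R4 @ bar 6 tick 0 v(0, 1): E2/F3 m2 untreated
  -> R7 @ bar 6 tick 2 v(1,): F3->G2 leap 10st
  -> R2 @ bar 11 tick 0 v(0, 1): B2/D3 m3 -> C3/C4 P8 similar
  -> R7 @ bar 11 tick 0 v(1,): D3->C4 leap 10st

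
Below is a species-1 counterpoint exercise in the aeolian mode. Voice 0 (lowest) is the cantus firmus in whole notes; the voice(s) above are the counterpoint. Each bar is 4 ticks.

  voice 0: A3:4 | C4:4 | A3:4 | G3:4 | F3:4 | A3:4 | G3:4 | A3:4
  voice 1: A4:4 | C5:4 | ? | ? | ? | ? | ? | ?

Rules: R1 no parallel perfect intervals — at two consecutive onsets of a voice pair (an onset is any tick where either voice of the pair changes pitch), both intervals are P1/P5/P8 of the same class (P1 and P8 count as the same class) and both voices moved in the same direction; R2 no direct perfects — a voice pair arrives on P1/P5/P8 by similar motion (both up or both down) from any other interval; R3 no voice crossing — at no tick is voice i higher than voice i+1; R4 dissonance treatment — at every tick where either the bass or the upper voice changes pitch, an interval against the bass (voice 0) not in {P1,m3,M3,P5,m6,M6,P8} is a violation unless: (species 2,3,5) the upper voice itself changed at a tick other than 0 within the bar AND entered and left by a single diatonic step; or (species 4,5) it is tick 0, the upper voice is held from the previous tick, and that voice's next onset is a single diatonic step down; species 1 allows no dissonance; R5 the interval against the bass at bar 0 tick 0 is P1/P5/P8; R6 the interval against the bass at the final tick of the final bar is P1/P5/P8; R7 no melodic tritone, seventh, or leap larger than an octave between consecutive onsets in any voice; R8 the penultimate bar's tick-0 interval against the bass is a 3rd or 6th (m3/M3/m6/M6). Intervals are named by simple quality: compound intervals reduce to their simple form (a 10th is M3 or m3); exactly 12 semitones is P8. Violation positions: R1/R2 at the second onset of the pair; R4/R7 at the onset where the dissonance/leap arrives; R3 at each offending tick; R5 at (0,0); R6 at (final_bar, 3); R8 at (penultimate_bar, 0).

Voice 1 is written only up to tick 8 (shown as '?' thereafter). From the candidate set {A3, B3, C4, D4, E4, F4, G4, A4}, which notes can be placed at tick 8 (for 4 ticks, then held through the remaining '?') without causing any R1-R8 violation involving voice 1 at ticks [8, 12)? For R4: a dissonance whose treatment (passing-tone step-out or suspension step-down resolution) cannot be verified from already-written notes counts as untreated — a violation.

A3: violates R1,R7
B3: violates R4,R7
C4: legal
D4: violates R4,R7
E4: violates R2
F4: legal
G4: violates R4
A4: violates R1

{C4, F4}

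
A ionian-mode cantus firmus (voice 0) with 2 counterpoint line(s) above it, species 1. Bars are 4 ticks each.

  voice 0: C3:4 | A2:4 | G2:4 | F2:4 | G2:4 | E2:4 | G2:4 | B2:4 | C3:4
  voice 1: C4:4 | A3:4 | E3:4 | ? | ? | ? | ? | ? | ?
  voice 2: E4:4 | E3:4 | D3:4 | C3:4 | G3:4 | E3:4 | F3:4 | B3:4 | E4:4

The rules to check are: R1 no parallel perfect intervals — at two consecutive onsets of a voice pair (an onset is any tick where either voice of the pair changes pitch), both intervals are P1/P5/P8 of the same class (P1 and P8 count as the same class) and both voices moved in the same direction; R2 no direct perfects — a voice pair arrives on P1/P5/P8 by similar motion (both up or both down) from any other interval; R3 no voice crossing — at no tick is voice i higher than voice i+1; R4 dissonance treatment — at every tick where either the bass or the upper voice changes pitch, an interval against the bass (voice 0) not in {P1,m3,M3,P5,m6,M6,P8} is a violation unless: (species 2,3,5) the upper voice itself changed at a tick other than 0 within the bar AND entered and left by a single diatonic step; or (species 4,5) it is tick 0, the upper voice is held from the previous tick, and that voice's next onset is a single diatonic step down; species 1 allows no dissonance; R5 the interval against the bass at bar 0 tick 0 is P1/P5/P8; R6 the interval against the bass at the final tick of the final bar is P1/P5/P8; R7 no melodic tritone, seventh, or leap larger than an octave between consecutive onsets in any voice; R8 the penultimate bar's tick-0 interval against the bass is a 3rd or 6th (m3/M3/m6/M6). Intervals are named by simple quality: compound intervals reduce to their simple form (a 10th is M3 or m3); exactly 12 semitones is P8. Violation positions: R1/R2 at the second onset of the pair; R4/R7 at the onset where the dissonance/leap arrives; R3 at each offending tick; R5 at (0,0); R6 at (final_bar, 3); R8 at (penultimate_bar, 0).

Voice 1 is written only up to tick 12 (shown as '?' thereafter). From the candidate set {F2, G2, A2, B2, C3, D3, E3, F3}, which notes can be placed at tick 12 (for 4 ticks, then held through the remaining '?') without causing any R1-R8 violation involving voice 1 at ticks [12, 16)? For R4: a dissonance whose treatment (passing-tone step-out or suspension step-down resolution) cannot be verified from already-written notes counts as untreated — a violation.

{A2}

F2: violates R2,R7
G2: violates R4
A2: legal
B2: violates R4
C3: violates R2
D3: violates R3
E3: violates R3,R4
F3: violates R3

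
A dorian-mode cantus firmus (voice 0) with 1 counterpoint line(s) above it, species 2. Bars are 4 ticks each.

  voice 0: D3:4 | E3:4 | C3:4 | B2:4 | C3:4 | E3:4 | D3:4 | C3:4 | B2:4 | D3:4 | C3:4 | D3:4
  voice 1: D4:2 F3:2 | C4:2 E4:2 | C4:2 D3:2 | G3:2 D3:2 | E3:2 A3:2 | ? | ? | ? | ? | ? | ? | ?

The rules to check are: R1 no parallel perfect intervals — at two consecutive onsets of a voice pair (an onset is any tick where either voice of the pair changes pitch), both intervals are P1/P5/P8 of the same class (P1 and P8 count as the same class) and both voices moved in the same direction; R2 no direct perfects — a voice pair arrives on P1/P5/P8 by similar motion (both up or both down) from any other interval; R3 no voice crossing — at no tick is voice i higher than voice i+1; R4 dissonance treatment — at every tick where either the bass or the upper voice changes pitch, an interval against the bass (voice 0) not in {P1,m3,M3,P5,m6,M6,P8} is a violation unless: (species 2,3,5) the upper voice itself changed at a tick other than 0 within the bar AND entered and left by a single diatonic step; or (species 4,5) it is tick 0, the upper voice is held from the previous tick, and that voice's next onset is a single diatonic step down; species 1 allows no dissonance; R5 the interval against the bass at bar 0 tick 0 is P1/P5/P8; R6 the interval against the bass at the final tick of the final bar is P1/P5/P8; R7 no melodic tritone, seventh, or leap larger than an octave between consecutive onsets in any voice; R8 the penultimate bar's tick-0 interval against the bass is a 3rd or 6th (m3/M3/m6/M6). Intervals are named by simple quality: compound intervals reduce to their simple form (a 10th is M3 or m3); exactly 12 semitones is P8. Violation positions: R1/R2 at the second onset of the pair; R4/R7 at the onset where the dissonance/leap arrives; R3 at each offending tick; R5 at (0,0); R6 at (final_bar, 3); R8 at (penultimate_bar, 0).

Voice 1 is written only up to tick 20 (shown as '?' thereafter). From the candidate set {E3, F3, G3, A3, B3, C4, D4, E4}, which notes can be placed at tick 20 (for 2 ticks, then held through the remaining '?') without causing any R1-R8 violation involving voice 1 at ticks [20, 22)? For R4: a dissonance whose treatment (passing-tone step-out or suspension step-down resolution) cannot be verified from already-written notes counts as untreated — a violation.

{C4, E3, G3}

E3: legal
F3: violates R4
G3: legal
A3: violates R4
B3: violates R2
C4: legal
D4: violates R4
E4: violates R2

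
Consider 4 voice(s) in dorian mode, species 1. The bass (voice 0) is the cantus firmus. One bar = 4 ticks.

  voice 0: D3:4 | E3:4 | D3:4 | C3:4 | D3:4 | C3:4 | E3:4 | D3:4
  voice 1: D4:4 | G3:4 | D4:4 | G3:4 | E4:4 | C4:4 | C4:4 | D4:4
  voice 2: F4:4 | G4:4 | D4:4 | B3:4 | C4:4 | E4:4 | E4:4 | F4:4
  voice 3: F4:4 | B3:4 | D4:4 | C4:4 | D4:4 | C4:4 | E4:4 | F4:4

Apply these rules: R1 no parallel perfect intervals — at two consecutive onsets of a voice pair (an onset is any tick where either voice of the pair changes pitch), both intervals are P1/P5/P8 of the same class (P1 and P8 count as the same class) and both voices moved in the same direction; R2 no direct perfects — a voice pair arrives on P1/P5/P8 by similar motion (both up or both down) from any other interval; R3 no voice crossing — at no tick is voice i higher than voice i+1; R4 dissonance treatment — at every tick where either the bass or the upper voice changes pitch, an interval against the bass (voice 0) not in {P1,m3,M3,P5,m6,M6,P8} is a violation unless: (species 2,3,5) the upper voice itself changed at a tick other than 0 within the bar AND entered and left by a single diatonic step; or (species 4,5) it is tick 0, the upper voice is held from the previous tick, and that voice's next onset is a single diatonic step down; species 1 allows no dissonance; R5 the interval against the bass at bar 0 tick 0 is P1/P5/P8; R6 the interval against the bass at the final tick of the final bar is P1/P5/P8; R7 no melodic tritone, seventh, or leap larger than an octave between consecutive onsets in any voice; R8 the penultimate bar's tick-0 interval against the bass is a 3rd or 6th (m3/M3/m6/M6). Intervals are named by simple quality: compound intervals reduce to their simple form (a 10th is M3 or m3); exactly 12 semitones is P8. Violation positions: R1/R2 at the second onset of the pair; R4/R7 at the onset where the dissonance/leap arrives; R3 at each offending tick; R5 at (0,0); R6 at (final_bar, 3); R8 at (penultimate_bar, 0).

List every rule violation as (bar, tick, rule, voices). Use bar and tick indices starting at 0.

bar 0: v0=D3 v1=D4 v2=F4 v3=F4 downbeat m3
bar 1: v0=E3 v1=G3 v2=G4 v3=B3 downbeat P5
bar 2: v0=D3 v1=D4 v2=D4 v3=D4 downbeat P8
bar 3: v0=C3 v1=G3 v2=B3 v3=C4 downbeat P8
bar 4: v0=D3 v1=E4 v2=C4 v3=D4 downbeat P8
bar 5: v0=C3 v1=C4 v2=E4 v3=C4 downbeat P8
bar 6: v0=E3 v1=C4 v2=E4 v3=E4 downbeat P8
bar 7: v0=D3 v1=D4 v2=F4 v3=F4 downbeat m3
  -> R5 @ bar 0 tick 0 v(0, 2): opens on m3
  -> R5 @ bar 0 tick 0 v(0, 3): opens on m3
  -> R3 @ bar 1 tick 0 v(2, 3): G4 above B3
  -> R7 @ bar 1 tick 0 v(3,): F4->B3 leap 6st
  -> R3 @ bar 1 tick 1 v(2, 3): G4 above B3
  -> R3 @ bar 1 tick 2 v(2, 3): G4 above B3
  -> R3 @ bar 1 tick 3 v(2, 3): G4 above B3
  -> R2 @ bar 2 tick 0 v(0, 2): E3/G4 m3 -> D3/D4 P8 similar
  -> R2 @ bar 2 tick 0 v(1, 3): G3/B3 M3 -> D4/D4 P1 similar
  -> R1 @ bar 3 tick 0 v(0, 3): D3/D4 P8 -> C3/C4 P8 similar
  -> R2 @ bar 3 tick 0 v(0, 1): D3/D4 P8 -> C3/G3 P5 similar
  -> R4 @ bar 3 tick 0 v(0, 2): C3/B3 M7 untreated
  -> R1 @ bar 4 tick 0 v(0, 3): C3/C4 P8 -> D3/D4 P8 similar
  -> R3 @ bar 4 tick 0 v(1, 2): E4 above C4
  -> R4 @ bar 4 tick 0 v(0, 1): D3/E4 M2 untreated
  -> R4 @ bar 4 tick 0 v(0, 2): D3/C4 m7 untreated
  -> R3 @ bar 4 tick 1 v(1, 2): E4 above C4
  -> R3 @ bar 4 tick 2 v(1, 2): E4 above C4
  -> R3 @ bar 4 tick 3 v(1, 2): E4 above C4
  -> R1 @ bar 5 tick 0 v(0, 3): D3/D4 P8 -> C3/C4 P8 similar
  -> R2 @ bar 5 tick 0 v(0, 1): D3/E4 M2 -> C3/C4 P8 similar
  -> R2 @ bar 5 tick 0 v(1, 3): E4/D4 M2 -> C4/C4 P1 similar
  -> R3 @ bar 5 tick 0 v(2, 3): E4 above C4
  -> R3 @ bar 5 tick 1 v(2, 3): E4 above C4
  -> R3 @ bar 5 tick 2 v(2, 3): E4 above C4
  -> R3 @ bar 5 tick 3 v(2, 3): E4 above C4
  -> R1 @ bar 6 tick 0 v(0, 3): C3/C4 P8 -> E3/E4 P8 similar
  -> R8 @ bar 6 tick 0 v(0, 2): penult P8 not 3rd/6th
  -> R8 @ bar 6 tick 0 v(0, 3): penult P8 not 3rd/6th
  -> R1 @ bar 7 tick 0 v(2, 3): E4/E4 P1 -> F4/F4 P1 similar
  -> R6 @ bar 7 tick 3 v(0, 2): closes on m3
  -> R6 @ bar 7 tick 3 v(0, 3): closes on m3

(0, 0, R5, (0, 2))
(0, 0, R5, (0, 3))
(1, 0, R3, (2, 3))
(1, 0, R7, (3,))
(1, 1, R3, (2, 3))
(1, 2, R3, (2, 3))
(1, 3, R3, (2, 3))
(2, 0, R2, (0, 2))
(2, 0, R2, (1, 3))
(3, 0, R1, (0, 3))
(3, 0, R2, (0, 1))
(3, 0, R4, (0, 2))
(4, 0, R1, (0, 3))
(4, 0, R3, (1, 2))
(4, 0, R4, (0, 1))
(4, 0, R4, (0, 2))
(4, 1, R3, (1, 2))
(4, 2, R3, (1, 2))
(4, 3, R3, (1, 2))
(5, 0, R1, (0, 3))
(5, 0, R2, (0, 1))
(5, 0, R2, (1, 3))
(5, 0, R3, (2, 3))
(5, 1, R3, (2, 3))
(5, 2, R3, (2, 3))
(5, 3, R3, (2, 3))
(6, 0, R1, (0, 3))
(6, 0, R8, (0, 2))
(6, 0, R8, (0, 3))
(7, 0, R1, (2, 3))
(7, 3, R6, (0, 2))
(7, 3, R6, (0, 3))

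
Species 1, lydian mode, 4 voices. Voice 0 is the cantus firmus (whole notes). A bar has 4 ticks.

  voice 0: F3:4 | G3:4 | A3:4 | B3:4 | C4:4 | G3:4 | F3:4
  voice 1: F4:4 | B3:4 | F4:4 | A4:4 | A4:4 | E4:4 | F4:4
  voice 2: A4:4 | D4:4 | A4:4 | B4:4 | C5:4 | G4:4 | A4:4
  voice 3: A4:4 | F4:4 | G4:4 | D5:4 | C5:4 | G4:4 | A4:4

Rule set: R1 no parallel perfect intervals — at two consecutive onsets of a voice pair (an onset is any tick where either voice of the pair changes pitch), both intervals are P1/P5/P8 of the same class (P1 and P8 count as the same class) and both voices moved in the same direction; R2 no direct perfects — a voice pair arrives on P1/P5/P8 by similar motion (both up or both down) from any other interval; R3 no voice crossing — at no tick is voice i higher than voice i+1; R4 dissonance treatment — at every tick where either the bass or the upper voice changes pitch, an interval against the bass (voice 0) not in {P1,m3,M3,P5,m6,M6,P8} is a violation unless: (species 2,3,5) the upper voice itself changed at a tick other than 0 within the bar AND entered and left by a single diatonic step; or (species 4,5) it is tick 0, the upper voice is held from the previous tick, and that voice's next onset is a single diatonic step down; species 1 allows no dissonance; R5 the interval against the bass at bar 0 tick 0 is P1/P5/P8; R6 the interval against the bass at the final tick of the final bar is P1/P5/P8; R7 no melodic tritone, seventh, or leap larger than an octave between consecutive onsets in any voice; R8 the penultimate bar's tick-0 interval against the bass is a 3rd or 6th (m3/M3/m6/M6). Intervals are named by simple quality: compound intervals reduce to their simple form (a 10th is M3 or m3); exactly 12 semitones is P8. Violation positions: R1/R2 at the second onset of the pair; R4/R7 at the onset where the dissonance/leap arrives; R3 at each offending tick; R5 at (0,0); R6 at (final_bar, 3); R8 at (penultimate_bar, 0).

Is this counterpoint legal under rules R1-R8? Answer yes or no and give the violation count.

No (22 violations)

bar 0: v0=F3 v1=F4 v2=A4 v3=A4 (M3)
bar 1: v0=G3 v1=B3 v2=D4 v3=F4 (m7)
bar 2: v0=A3 v1=F4 v2=A4 v3=G4 (m7)
bar 3: v0=B3 v1=A4 v2=B4 v3=D5 (m3)
bar 4: v0=C4 v1=A4 v2=C5 v3=C5 (P8)
bar 5: v0=G3 v1=E4 v2=G4 v3=G4 (P8)
bar 6: v0=F3 v1=F4 v2=A4 v3=A4 (M3)
  R5 @ bar0.0: opens on M3
  R5 @ bar0.0: opens on M3
  R4 @ bar1.0: G3/F4 m7 untreated
  R7 @ bar1.0: F4->B3 leap 6st
  R2 @ bar2.0: G3/D4 P5 -> A3/A4 P8 similar
  R3 @ bar2.0: A4 above G4
  R4 @ bar2.0: A3/G4 m7 untreated
  R7 @ bar2.0: B3->F4 leap 6st
  R3 @ bar2.1: A4 above G4
  R3 @ bar2.2: A4 above G4
  R3 @ bar2.3: A4 above G4
  R1 @ bar3.0: A3/A4 P8 -> B3/B4 P8 similar
  R4 @ bar3.0: B3/A4 m7 untreated
  R1 @ bar4.0: B3/B4 P8 -> C4/C5 P8 similar
  R1 @ bar5.0: C4/C5 P8 -> G3/G4 P8 similar
  R1 @ bar5.0: C4/C5 P8 -> G3/G4 P8 similar
  R1 @ bar5.0: C5/C5 P1 -> G4/G4 P1 similar
  R8 @ bar5.0: penult P8 not 3rd/6th
  R8 @ bar5.0: penult P8 not 3rd/6th
  R1 @ bar6.0: G4/G4 P1 -> A4/A4 P1 similar
  R6 @ bar6.3: closes on M3
  R6 @ bar6.3: closes on M3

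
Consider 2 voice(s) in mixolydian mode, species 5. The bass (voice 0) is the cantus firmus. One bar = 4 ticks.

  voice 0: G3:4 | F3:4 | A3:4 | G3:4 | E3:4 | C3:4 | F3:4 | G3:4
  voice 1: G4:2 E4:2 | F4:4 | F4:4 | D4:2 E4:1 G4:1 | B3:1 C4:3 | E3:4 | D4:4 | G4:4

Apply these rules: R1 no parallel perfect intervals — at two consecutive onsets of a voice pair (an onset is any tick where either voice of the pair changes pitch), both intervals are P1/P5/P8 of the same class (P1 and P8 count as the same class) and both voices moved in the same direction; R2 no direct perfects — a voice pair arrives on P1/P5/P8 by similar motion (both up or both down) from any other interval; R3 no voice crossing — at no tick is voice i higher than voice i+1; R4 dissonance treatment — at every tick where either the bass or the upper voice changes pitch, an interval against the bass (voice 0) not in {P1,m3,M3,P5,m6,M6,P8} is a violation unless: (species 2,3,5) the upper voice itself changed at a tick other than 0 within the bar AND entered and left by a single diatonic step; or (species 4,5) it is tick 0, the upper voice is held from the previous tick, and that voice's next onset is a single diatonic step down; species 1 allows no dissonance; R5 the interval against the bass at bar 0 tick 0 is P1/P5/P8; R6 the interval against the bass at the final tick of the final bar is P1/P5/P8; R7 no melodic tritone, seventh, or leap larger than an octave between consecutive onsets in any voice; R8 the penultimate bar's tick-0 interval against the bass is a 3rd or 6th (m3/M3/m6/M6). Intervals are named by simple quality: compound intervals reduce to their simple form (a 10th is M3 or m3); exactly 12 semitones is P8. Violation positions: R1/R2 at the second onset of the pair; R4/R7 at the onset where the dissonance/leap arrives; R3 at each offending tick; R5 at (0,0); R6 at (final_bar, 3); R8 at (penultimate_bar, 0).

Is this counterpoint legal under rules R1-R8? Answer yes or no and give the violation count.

No (4 violations)

bar 0: v0=G3 v1=G4 (P8)
bar 1: v0=F3 v1=F4 (P8)
bar 2: v0=A3 v1=F4 (m6)
bar 3: v0=G3 v1=D4 (P5)
bar 4: v0=E3 v1=B3 (P5)
bar 5: v0=C3 v1=E3 (M3)
bar 6: v0=F3 v1=D4 (M6)
bar 7: v0=G3 v1=G4 (P8)
  R2 @ bar3.0: A3/F4 m6 -> G3/D4 P5 similar
  R2 @ bar4.0: G3/G4 P8 -> E3/B3 P5 similar
  R7 @ bar6.0: E3->D4 leap 10st
  R2 @ bar7.0: F3/D4 M6 -> G3/G4 P8 similar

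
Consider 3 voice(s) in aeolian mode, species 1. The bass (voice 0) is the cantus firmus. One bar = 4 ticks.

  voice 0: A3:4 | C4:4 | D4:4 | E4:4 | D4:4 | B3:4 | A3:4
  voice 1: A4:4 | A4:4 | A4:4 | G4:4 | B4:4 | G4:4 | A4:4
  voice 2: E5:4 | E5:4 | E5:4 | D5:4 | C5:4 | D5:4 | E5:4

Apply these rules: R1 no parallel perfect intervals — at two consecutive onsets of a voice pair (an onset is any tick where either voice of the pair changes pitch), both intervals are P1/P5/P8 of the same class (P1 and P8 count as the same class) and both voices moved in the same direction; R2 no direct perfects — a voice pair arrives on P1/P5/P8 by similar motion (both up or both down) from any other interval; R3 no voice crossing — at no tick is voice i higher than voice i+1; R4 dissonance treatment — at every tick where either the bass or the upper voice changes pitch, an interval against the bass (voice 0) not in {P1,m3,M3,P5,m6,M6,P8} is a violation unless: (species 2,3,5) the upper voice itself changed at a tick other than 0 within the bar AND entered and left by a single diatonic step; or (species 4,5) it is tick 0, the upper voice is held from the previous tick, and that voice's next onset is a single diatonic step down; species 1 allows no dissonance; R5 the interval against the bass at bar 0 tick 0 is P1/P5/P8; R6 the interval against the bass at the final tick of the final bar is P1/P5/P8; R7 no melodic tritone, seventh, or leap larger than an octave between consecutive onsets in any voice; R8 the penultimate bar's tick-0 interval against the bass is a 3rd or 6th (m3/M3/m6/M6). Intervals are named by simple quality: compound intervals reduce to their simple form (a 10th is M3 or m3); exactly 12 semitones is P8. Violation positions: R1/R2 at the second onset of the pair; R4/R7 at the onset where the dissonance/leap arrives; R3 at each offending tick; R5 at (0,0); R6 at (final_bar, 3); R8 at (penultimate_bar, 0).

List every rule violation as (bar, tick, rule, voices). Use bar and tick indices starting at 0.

(2, 0, R4, (0, 2))
(3, 0, R1, (1, 2))
(3, 0, R4, (0, 2))
(4, 0, R4, (0, 2))
(6, 0, R1, (1, 2))

bar 0: v0=A3 v1=A4 v2=E5 downbeat P5
bar 1: v0=C4 v1=A4 v2=E5 downbeat M3
bar 2: v0=D4 v1=A4 v2=E5 downbeat M2
bar 3: v0=E4 v1=G4 v2=D5 downbeat m7
bar 4: v0=D4 v1=B4 v2=C5 downbeat m7
bar 5: v0=B3 v1=G4 v2=D5 downbeat m3
bar 6: v0=A3 v1=A4 v2=E5 downbeat P5
  -> R4 @ bar 2 tick 0 v(0, 2): D4/E5 M2 untreated
  -> R1 @ bar 3 tick 0 v(1, 2): A4/E5 P5 -> G4/D5 P5 similar
  -> R4 @ bar 3 tick 0 v(0, 2): E4/D5 m7 untreated
  -> R4 @ bar 4 tick 0 v(0, 2): D4/C5 m7 untreated
  -> R1 @ bar 6 tick 0 v(1, 2): G4/D5 P5 -> A4/E5 P5 similar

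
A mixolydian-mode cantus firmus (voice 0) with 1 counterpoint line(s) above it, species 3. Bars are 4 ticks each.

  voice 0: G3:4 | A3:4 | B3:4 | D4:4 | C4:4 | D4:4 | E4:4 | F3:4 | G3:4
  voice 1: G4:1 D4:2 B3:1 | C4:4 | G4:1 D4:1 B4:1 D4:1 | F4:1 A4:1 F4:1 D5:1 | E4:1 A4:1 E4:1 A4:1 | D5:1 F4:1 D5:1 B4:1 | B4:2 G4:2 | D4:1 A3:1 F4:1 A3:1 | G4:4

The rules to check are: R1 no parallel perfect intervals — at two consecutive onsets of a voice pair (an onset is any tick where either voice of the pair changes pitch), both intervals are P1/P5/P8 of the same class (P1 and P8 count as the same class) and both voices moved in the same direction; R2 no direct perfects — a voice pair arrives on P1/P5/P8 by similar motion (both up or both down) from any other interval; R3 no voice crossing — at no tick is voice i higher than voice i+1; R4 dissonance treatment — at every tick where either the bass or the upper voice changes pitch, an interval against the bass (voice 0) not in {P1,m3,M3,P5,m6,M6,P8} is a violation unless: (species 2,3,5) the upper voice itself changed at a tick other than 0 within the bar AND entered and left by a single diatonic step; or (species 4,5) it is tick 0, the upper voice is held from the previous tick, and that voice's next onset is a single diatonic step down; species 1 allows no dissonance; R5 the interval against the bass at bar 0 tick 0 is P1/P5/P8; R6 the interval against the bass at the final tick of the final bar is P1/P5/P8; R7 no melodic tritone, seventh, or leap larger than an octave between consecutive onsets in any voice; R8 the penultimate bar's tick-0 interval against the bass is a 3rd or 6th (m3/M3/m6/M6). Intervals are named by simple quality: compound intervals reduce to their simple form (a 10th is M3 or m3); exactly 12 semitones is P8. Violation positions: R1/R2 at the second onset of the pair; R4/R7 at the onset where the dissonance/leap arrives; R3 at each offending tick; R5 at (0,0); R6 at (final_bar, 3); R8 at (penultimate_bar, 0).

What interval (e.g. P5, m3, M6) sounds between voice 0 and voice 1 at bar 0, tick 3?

voice 0=G3 voice 1=B3 -> M3

M3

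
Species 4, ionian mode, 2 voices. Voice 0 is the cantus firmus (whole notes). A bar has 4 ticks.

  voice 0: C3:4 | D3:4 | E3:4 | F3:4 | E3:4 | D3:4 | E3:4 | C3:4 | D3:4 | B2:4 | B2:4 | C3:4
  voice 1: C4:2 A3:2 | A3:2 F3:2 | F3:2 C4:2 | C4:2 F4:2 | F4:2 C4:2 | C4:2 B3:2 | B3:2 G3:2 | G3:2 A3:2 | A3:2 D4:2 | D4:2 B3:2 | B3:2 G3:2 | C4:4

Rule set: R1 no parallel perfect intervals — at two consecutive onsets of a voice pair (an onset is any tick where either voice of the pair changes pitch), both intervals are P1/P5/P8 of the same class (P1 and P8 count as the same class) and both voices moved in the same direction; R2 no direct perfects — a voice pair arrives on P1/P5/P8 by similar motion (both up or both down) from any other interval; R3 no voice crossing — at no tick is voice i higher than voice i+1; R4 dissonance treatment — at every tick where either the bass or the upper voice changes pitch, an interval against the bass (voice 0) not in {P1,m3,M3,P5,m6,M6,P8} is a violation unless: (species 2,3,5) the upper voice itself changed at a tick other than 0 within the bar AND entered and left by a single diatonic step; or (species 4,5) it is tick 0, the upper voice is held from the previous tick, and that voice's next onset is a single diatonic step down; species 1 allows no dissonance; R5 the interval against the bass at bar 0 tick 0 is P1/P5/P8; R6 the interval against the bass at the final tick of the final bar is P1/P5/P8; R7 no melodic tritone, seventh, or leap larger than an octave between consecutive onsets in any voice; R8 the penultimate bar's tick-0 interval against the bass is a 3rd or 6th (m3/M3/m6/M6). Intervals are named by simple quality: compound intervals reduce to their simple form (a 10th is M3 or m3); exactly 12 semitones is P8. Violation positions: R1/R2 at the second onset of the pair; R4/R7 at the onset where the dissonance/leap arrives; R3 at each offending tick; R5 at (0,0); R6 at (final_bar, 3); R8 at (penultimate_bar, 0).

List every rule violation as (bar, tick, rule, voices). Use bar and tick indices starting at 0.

(2, 0, R4, (0, 1))
(4, 0, R4, (0, 1))
(10, 0, R8, (0, 1))
(11, 0, R2, (0, 1))

bar 0: v0=C3 v1=C4 downbeat P8
bar 1: v0=D3 v1=A3 downbeat P5
bar 2: v0=E3 v1=F3 downbeat m2
bar 3: v0=F3 v1=C4 downbeat P5
bar 4: v0=E3 v1=F4 downbeat m2
bar 5: v0=D3 v1=C4 downbeat m7
bar 6: v0=E3 v1=B3 downbeat P5
bar 7: v0=C3 v1=G3 downbeat P5
bar 8: v0=D3 v1=A3 downbeat P5
bar 9: v0=B2 v1=D4 downbeat m3
bar 10: v0=B2 v1=B3 downbeat P8
bar 11: v0=C3 v1=C4 downbeat P8
  -> R4 @ bar 2 tick 0 v(0, 1): E3/F3 m2 untreated
  -> R4 @ bar 4 tick 0 v(0, 1): E3/F4 m2 untreated
  -> R8 @ bar 10 tick 0 v(0, 1): penult P8 not 3rd/6th
  -> R2 @ bar 11 tick 0 v(0, 1): B2/G3 m6 -> C3/C4 P8 similar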